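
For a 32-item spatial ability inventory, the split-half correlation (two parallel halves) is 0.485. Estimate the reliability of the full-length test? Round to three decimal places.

0.653

The full test is twice the length of either half (n = 2).
r_full = 2r_hh / (1 + r_hh) = 2 × 0.485 / (1 + 0.485)
       = 0.9700 / 1.4850 = 0.6532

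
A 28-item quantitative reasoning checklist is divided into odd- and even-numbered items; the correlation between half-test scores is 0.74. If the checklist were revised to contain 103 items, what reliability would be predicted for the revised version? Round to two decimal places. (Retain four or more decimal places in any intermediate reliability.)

0.95

Full-test reliability from the split-half r: r_full = 2(0.74)/(1 + 0.74) = 0.8506
Then adjust to 103 items: n = 103/28 = 3.6786
r_new = n·r_full / (1 + (n − 1)·r_full) = 3.1290 / 3.2784 ≈ 0.9544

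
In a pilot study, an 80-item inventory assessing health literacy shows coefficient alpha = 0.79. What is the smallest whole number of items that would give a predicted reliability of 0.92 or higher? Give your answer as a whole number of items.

245

Spearman-Brown solved for the length factor n:
n = r*(1 − r) / [ r (1 − r*) ]
n = 0.92 × (1 − 0.79) / [ 0.79 × (1 − 0.92) ]
  = 0.1932 / 0.0632 = 3.0570
3.0570 × 80 = 244.56 → 245 items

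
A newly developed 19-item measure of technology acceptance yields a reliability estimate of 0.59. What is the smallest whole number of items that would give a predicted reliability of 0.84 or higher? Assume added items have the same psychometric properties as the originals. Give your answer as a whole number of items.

70

Rearranging the Spearman-Brown formula for n,
n = r_target (1 − r_old) / [ r_old (1 − r_target) ]
n = 0.84 × (1 − 0.59) / [ 0.59 × (1 − 0.84) ]
n = 0.3444 / 0.0944 ≈ 3.6483
Items needed = n × 19 = 3.6483 × 19 ≈ 69.32 → round up to 70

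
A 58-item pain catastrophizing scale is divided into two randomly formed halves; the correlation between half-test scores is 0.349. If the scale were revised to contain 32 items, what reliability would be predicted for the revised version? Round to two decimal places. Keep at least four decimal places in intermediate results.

Spearman-Brown correction (n = 2): r_full = 2·0.349/(1 + 0.349) = 0.5174
Length factor from 58 to 32 items: n = 32/58 = 0.5517
r_new = n·r_full / (1 + (n − 1)·r_full) = 0.2854 / 0.7680 ≈ 0.3716

0.37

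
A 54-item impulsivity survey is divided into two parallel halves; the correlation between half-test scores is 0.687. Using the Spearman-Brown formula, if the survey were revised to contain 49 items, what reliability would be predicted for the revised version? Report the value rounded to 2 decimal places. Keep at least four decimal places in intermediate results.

0.80

First correct the split-half correlation to full-test reliability: r_full = 2 × 0.687 / (1 + 0.687) ≈ 0.8145
Length factor from 54 to 49 items: n = 49/54 = 0.9074
r_new = n·r_full / (1 + (n − 1)·r_full) = 0.7391 / 0.9246 ≈ 0.7994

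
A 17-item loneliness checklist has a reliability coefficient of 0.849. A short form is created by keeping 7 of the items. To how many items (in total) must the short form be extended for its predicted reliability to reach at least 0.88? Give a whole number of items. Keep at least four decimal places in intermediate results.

First, r for the 7-item form: n = 7/17 = 0.4118, so r_7 = 0.4118·0.849/(1 + (0.4118 − 1)·0.849) = 0.6984
Then solve for n' with r_old = 0.6984, r_target = 0.88: n' = 0.88(1 − 0.6984)/[0.6984(1 − 0.88)] = 3.1669
Total items = 3.1669 × 7 = 22.17, rounded up to 23.

23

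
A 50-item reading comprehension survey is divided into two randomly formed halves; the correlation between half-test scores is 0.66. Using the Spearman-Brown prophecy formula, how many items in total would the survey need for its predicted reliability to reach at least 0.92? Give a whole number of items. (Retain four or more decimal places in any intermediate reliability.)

r_full = 2(0.66)/(1 + 0.66) = 0.7952
n = r_tgt(1 − r_full) / [r_full(1 − r_tgt)] = 0.92 × 0.2048 / (0.7952 × 0.08) ≈ 2.9618
Required items = 2.9618 × 50 = 148.09, so 149 items.

149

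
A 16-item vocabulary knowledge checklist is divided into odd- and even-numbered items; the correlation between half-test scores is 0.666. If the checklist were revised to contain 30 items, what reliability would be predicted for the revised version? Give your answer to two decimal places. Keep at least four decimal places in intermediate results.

0.88

First correct the split-half correlation to full-test reliability: r_full = 2 × 0.666 / (1 + 0.666) ≈ 0.7995
Length factor from 16 to 30 items: n = 30/16 = 1.8750
r_new = n·r_full / (1 + (n − 1)·r_full) = 1.4991 / 1.6996 ≈ 0.8820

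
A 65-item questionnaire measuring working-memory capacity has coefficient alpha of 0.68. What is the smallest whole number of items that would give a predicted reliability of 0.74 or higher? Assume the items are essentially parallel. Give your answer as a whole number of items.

Rearranging the Spearman-Brown formula for n,
n = r_target (1 − r_old) / [ r_old (1 − r_target) ]
n = 0.74(1 − 0.68) / [0.68(1 − 0.74)]
  = 0.2368 / 0.1768 = 1.3394
So the test needs 1.3394 × 65 ≈ 87.06 items; rounding up, 88.

88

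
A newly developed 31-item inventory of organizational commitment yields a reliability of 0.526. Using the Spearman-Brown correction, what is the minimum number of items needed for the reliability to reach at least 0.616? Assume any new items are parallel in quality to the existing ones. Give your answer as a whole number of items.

Rearranging the Spearman-Brown formula for n,
n = r_target (1 − r_old) / [ r_old (1 − r_target) ]
n = 0.616 × (1 − 0.526) / [ 0.526 × (1 − 0.616) ]
n = 0.291984 / 0.201984 ≈ 1.4456
Items needed = n × 31 = 1.4456 × 31 ≈ 44.81 → round up to 45

45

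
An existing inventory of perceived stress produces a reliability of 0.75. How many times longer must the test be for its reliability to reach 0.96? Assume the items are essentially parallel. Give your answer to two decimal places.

Spearman-Brown solved for the length factor n:
n = r*(1 − r) / [ r (1 − r*) ]
n = [0.96 × 0.25] / [0.75 × 0.04]
  = 0.2400 / 0.0300 = 8.0000

8.00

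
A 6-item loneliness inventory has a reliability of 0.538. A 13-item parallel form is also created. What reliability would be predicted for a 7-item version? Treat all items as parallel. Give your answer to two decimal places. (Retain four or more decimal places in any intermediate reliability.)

0.58

The 13-item form is not needed; work directly from the 6-item form with n = 7/6 = 1.1667.
r_{7} = n·r / (1 + (n − 1)·r) = 0.6277 / 1.0897 ≈ 0.5760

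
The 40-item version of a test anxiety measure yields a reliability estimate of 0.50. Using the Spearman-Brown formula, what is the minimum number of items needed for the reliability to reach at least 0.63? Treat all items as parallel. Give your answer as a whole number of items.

69

n = 0.63(1 − 0.50) / [0.50(1 − 0.63)]
n = 0.3150 / 0.1850 ≈ 1.7027
1.7027 × 40 = 68.11 → 69 items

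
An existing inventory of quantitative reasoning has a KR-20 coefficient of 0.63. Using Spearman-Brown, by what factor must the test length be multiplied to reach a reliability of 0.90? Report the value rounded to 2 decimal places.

5.29

Spearman-Brown solved for the length factor n:
n = r_target (1 − r_old) / [ r_old (1 − r_target) ]
n = [0.90 × 0.37] / [0.63 × 0.10]
n = 0.3330 / 0.0630 ≈ 5.2857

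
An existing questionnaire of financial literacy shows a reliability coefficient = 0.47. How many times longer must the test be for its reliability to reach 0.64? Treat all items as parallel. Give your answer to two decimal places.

n = [0.64 × 0.53] / [0.47 × 0.36]
n = 0.3392 / 0.1692 ≈ 2.0047

2.00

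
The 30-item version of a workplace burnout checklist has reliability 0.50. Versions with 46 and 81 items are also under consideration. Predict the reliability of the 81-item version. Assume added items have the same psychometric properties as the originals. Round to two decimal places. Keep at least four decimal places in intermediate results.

Only the ratio of lengths matters: n = 81/30 = 2.7000
r_{81} = n·r / (1 + (n − 1)·r) = 1.3500 / 1.8500 ≈ 0.7297

0.73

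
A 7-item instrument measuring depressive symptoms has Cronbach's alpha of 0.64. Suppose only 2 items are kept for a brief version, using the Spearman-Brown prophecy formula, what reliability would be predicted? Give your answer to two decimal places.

The new length is 2/7 = 0.2857 times the old.
Spearman-Brown: r_new = n·r / (1 + (n − 1)·r)
r_new = 0.2857·0.64 / [1 + (0.2857 − 1)·0.64]
     = 0.1828 / 0.5428 = 0.3368

0.34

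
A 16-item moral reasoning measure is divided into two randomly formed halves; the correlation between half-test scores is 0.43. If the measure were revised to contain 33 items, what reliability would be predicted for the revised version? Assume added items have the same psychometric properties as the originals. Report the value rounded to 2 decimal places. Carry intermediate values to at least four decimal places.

0.76

Spearman-Brown correction (n = 2): r_full = 2·0.43/(1 + 0.43) = 0.6014
Length factor from 16 to 33 items: n = 33/16 = 2.0625
r_new = n·r_full / (1 + (n − 1)·r_full) = 1.2404 / 1.6390 ≈ 0.7568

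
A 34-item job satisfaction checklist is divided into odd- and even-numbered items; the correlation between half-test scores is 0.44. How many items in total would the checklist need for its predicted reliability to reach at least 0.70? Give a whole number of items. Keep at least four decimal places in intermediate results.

Corrected full-test reliability: r_full = 2 × 0.44 / (1 + 0.44) ≈ 0.6111
n = r_tgt(1 − r_full) / [r_full(1 − r_tgt)] = 0.70 × 0.3889 / (0.6111 × 0.30) ≈ 1.4849
Items = 1.4849 × 34 ≈ 50.49 → 51

51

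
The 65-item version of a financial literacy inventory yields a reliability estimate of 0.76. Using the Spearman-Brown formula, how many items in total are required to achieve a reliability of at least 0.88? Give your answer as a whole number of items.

Rearranging the Spearman-Brown formula for n,
n = r*(1 − r) / [ r (1 − r*) ]
n = 0.88(1 − 0.76) / [0.76(1 − 0.88)]
  = 0.2112 / 0.0912 = 2.3158
2.3158 × 65 = 150.53 → 151 items

151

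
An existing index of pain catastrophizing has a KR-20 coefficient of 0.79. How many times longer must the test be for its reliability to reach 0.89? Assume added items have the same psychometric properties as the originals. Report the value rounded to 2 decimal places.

n = 0.89 × (1 − 0.79) / [ 0.79 × (1 − 0.89) ]
n = 0.1869 / 0.0869 ≈ 2.1507

2.15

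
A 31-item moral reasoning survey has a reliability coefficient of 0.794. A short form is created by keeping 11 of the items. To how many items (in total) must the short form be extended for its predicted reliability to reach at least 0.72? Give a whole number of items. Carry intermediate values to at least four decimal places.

Short-form reliability: n = 11/31 = 0.3548; r_11 = n·r/(1+(n−1)r) ≈ 0.5776
Then solve for n' with r_old = 0.5776, r_target = 0.72: n' = 0.72(1 − 0.5776)/[0.5776(1 − 0.72)] = 1.8805
Items = 1.8805 × 11 ≈ 20.69 → 21

21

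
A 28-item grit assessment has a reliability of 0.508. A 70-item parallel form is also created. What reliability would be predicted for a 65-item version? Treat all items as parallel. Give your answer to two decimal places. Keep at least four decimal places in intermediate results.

0.71

Only the ratio of lengths matters: n = 65/28 = 2.3214
r_{65} = n·r / (1 + (n − 1)·r) = 1.1793 / 1.6713 ≈ 0.7056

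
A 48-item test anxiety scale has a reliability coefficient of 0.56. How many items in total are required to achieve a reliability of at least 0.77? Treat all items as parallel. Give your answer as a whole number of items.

Spearman-Brown solved for the length factor n:
n = r*(1 − r) / [ r (1 − r*) ]
n = [0.77 × 0.44] / [0.56 × 0.23]
  = 0.3388 / 0.1288 = 2.6304
Items needed = n × 48 = 2.6304 × 48 ≈ 126.26 → round up to 127

127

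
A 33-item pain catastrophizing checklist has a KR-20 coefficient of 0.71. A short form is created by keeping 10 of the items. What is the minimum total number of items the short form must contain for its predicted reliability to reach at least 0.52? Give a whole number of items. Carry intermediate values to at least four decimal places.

15

First, r for the 10-item form: n = 10/33 = 0.3030, so r_10 = 0.3030·0.71/(1 + (0.3030 − 1)·0.71) = 0.4259
Then solve for n' with r_old = 0.4259, r_target = 0.52: n' = 0.52(1 − 0.4259)/[0.4259(1 − 0.52)] = 1.4603
Items = 1.4603 × 10 ≈ 14.60 → 15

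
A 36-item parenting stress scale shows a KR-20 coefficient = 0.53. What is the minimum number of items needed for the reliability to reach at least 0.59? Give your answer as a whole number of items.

46

Invert Spearman-Brown to solve for n:
n = r_target (1 − r_old) / [ r_old (1 − r_target) ]
n = 0.59 × (1 − 0.53) / [ 0.53 × (1 − 0.59) ]
n = 0.2773 / 0.2173 ≈ 1.2761
So the test needs 1.2761 × 36 ≈ 45.94 items; rounding up, 46.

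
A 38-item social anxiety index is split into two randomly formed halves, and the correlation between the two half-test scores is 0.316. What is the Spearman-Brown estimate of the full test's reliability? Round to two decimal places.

0.48

Apply the Spearman-Brown correction with n = 2:
r_full = 2r_hh / (1 + r_hh) = 2 × 0.316 / (1 + 0.316)
       = 0.6320 / 1.3160 = 0.4802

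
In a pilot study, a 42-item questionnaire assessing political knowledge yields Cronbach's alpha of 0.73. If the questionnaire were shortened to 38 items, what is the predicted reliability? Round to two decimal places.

0.71

Length ratio n = 38/42 = 0.9048
Spearman-Brown: r_new = n·r / (1 + (n − 1)·r)
r_new = 0.9048·0.73 / [1 + (0.9048 − 1)·0.73]
r_new = 0.6605 / 0.9305 ≈ 0.7098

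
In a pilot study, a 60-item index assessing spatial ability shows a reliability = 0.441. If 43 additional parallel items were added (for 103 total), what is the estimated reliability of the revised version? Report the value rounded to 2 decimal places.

0.58

n = 103/60 = 1.7167
Apply the Spearman-Brown prophecy formula, r' = nr / [1 + (n − 1)r]:
r_new = 1.7167·0.441 / [1 + (1.7167 − 1)·0.441]
     = 0.7571 / 1.3161 = 0.5753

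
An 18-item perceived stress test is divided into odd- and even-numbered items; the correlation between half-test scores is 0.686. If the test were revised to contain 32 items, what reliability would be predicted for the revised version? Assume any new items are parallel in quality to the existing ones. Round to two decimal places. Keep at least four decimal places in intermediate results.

Full-test reliability from the split-half r: r_full = 2(0.686)/(1 + 0.686) = 0.8138
Length factor from 18 to 32 items: n = 32/18 = 1.7778
r_new = n·r_full / (1 + (n − 1)·r_full) = 1.4468 / 1.6330 ≈ 0.8860

0.89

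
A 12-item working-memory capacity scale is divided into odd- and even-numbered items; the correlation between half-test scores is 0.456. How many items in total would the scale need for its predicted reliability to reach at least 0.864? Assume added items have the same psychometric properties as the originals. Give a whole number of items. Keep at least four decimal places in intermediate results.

46

Corrected full-test reliability: r_full = 2 × 0.456 / (1 + 0.456) ≈ 0.6264
Solve Spearman-Brown for n: n = 0.864(1 − 0.6264) / [0.6264(1 − 0.864)] = 3.7890
Required items = 3.7890 × 12 = 45.47, so 46 items.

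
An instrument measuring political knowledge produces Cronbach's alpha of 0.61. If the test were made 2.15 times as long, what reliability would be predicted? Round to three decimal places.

Spearman-Brown: r_new = n·r / (1 + (n − 1)·r)
r_new = (2.15 × 0.61) / (1 + (2.15 − 1) × 0.61)
r_new = 1.3115 / 1.7015 ≈ 0.7708

0.771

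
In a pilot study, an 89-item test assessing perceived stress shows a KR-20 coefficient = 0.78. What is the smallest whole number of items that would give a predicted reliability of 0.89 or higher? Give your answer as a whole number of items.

204

Rearranging the Spearman-Brown formula for n,
n = r*(1 − r) / [ r (1 − r*) ]
n = 0.89(1 − 0.78) / [0.78(1 − 0.89)]
  = 0.1958 / 0.0858 = 2.2821
Items needed = n × 89 = 2.2821 × 89 ≈ 203.11 → round up to 204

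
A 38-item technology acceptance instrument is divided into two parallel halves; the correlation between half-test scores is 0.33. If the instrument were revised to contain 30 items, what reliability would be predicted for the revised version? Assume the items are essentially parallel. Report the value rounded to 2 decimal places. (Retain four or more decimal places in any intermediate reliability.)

First correct the split-half correlation to full-test reliability: r_full = 2 × 0.33 / (1 + 0.33) ≈ 0.4962
Then adjust to 30 items: n = 30/38 = 0.7895
r_new = n·r_full / (1 + (n − 1)·r_full) = 0.3917 / 0.8955 ≈ 0.4374

0.44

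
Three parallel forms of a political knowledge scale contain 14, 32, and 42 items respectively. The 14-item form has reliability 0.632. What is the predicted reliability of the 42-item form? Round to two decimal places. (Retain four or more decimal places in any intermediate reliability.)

0.84

Only the ratio of lengths matters: n = 42/14 = 3.0000
r_{42} = n·r / (1 + (n − 1)·r) = 1.8960 / 2.2640 ≈ 0.8375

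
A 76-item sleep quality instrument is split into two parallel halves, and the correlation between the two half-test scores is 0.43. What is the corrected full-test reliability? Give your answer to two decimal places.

0.60

r_full = 2r_hh / (1 + r_hh) = 2 × 0.43 / (1 + 0.43)
       = 0.8600 / 1.4300 = 0.6014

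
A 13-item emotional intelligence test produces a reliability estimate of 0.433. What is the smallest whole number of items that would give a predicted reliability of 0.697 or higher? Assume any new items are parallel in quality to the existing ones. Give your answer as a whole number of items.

40

Spearman-Brown solved for the length factor n:
n = r*(1 − r) / [ r (1 − r*) ]
n = 0.697 × (1 − 0.433) / [ 0.433 × (1 − 0.697) ]
n = 0.395199 / 0.131199 ≈ 3.0122
Items needed = n × 13 = 3.0122 × 13 ≈ 39.16 → round up to 40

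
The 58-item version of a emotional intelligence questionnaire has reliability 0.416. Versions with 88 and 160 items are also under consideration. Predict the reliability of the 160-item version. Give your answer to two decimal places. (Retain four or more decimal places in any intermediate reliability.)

Only the ratio of lengths matters: n = 160/58 = 2.7586
r_{160} = n·r / (1 + (n − 1)·r) = 1.1476 / 1.7316 ≈ 0.6627

0.66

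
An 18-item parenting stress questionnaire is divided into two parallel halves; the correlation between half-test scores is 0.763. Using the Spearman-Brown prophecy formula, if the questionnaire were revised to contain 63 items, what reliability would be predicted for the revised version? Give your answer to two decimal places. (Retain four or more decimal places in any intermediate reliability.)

0.96

Full-test reliability from the split-half r: r_full = 2(0.763)/(1 + 0.763) = 0.8656
Then adjust to 63 items: n = 63/18 = 3.5000
r_new = n·r_full / (1 + (n − 1)·r_full) = 3.0296 / 3.1640 ≈ 0.9575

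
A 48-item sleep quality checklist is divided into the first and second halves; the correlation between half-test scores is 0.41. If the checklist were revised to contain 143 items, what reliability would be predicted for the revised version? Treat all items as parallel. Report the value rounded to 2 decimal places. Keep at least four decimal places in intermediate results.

Full-test reliability from the split-half r: r_full = 2(0.41)/(1 + 0.41) = 0.5816
Then adjust to 143 items: n = 143/48 = 2.9792
r_new = n·r_full / (1 + (n − 1)·r_full) = 1.7327 / 2.1511 ≈ 0.8055

0.81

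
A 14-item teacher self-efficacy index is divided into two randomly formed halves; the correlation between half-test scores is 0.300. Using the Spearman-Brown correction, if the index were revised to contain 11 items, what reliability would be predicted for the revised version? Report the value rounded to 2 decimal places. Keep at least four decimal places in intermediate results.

Full-test reliability from the split-half r: r_full = 2(0.300)/(1 + 0.300) = 0.4615
Then adjust to 11 items: n = 11/14 = 0.7857
r_new = n·r_full / (1 + (n − 1)·r_full) = 0.3626 / 0.9011 ≈ 0.4024

0.40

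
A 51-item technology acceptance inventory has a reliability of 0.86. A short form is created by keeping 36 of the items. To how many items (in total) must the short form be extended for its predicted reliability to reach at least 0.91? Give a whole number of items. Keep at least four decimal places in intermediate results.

First, r for the 36-item form: n = 36/51 = 0.7059, so r_36 = 0.7059·0.86/(1 + (0.7059 − 1)·0.86) = 0.8126
Then solve for n' with r_old = 0.8126, r_target = 0.91: n' = 0.91(1 − 0.8126)/[0.8126(1 − 0.91)] = 2.3318
Total items = 2.3318 × 36 = 83.94, rounded up to 84.

84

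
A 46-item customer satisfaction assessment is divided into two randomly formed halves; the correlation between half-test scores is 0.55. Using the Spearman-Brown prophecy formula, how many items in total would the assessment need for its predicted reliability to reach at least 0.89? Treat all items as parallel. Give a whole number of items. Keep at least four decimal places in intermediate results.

153

Corrected full-test reliability: r_full = 2 × 0.55 / (1 + 0.55) ≈ 0.7097
Solve Spearman-Brown for n: n = 0.89(1 − 0.7097) / [0.7097(1 − 0.89)] = 3.3096
Required items = 3.3096 × 46 = 152.24, so 153 items.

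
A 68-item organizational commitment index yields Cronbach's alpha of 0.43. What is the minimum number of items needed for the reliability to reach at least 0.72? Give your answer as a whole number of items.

Spearman-Brown solved for the length factor n:
n = r*(1 − r) / [ r (1 − r*) ]
n = 0.72(1 − 0.43) / [0.43(1 − 0.72)]
  = 0.4104 / 0.1204 = 3.4086
Items needed = n × 68 = 3.4086 × 68 ≈ 231.78 → round up to 232

232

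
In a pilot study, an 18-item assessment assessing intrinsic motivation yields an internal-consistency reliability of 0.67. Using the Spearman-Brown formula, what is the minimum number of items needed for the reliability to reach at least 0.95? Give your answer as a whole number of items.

169

Rearranging the Spearman-Brown formula for n,
n = r_target (1 − r_old) / [ r_old (1 − r_target) ]
n = 0.95(1 − 0.67) / [0.67(1 − 0.95)]
  = 0.3135 / 0.0335 = 9.3582
9.3582 × 18 = 168.45 → 169 items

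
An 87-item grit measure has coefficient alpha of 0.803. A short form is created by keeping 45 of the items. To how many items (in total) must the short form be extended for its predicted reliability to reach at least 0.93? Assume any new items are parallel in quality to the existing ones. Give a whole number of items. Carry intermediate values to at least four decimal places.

284

Short-form reliability: n = 45/87 = 0.5172; r_45 = n·r/(1+(n−1)r) ≈ 0.6783
Then solve for n' with r_old = 0.6783, r_target = 0.93: n' = 0.93(1 − 0.6783)/[0.6783(1 − 0.93)] = 6.3011
Items = 6.3011 × 45 ≈ 283.55 → 284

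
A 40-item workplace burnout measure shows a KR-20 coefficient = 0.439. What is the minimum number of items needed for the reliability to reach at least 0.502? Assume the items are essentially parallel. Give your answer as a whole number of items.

n = 0.502 × (1 − 0.439) / [ 0.439 × (1 − 0.502) ]
n = 0.281622 / 0.218622 ≈ 1.2882
Items needed = n × 40 = 1.2882 × 40 ≈ 51.53 → round up to 52

52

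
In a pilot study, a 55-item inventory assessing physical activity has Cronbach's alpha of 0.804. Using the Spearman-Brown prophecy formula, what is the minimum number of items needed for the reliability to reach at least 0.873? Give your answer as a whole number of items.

n = [0.873 × 0.196] / [0.804 × 0.127]
n = 0.171108 / 0.102108 ≈ 1.6758
1.6758 × 55 = 92.17 → 93 items

93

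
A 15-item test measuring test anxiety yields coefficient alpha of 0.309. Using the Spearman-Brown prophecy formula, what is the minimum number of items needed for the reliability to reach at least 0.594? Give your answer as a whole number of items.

50

Rearranging the Spearman-Brown formula for n,
n = r*(1 − r) / [ r (1 − r*) ]
n = [0.594 × 0.691] / [0.309 × 0.406]
n = 0.410454 / 0.125454 ≈ 3.2717
3.2717 × 15 = 49.08 → 50 items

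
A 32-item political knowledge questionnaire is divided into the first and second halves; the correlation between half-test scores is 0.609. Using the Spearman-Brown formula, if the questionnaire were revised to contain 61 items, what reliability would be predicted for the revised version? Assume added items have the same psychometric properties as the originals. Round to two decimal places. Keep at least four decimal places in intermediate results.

Full-test reliability from the split-half r: r_full = 2(0.609)/(1 + 0.609) = 0.7570
Then adjust to 61 items: n = 61/32 = 1.9062
r_new = n·r_full / (1 + (n − 1)·r_full) = 1.4430 / 1.6860 ≈ 0.8559

0.86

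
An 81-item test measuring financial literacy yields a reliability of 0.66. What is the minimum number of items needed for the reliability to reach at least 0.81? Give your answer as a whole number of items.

n = 0.81(1 − 0.66) / [0.66(1 − 0.81)]
n = 0.2754 / 0.1254 ≈ 2.1962
2.1962 × 81 = 177.89 → 178 items

178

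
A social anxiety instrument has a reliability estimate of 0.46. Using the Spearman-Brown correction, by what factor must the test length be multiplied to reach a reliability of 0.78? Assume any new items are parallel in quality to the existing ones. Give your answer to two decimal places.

4.16

Spearman-Brown solved for the length factor n:
n = r_target (1 − r_old) / [ r_old (1 − r_target) ]
n = 0.78(1 − 0.46) / [0.46(1 − 0.78)]
n = 0.4212 / 0.1012 ≈ 4.1621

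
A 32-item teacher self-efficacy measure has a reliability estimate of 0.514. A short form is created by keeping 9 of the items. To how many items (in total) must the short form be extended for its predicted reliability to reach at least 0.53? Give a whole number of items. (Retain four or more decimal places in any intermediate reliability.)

35

Short-form reliability: n = 9/32 = 0.2812; r_9 = n·r/(1+(n−1)r) ≈ 0.2292
Then solve for n' with r_old = 0.2292, r_target = 0.53: n' = 0.53(1 − 0.2292)/[0.2292(1 − 0.53)] = 3.7923
Total items = 3.7923 × 9 = 34.13, rounded up to 35.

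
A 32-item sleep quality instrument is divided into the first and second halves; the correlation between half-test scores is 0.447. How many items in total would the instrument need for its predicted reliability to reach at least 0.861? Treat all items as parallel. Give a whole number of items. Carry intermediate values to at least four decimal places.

Corrected full-test reliability: r_full = 2 × 0.447 / (1 + 0.447) ≈ 0.6178
Solve Spearman-Brown for n: n = 0.861(1 − 0.6178) / [0.6178(1 − 0.861)] = 3.8320
Required items = 3.8320 × 32 = 122.62, so 123 items.

123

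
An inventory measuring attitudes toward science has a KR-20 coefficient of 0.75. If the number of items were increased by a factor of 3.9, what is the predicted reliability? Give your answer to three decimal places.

Spearman-Brown: r_new = n·r / (1 + (n − 1)·r)
r_new = (3.9 × 0.75) / (1 + (3.9 − 1) × 0.75)
     = 2.9250 / 3.1750 = 0.9213

0.921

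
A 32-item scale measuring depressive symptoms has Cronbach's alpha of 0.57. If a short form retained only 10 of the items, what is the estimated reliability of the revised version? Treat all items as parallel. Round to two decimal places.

n = 10/32 = 0.3125
By Spearman-Brown, r_new = n r / (1 + (n − 1) r).
r_new = 0.3125·0.57 / [1 + (0.3125 − 1)·0.57]
r_new = 0.1781 / 0.6081 ≈ 0.2929

0.29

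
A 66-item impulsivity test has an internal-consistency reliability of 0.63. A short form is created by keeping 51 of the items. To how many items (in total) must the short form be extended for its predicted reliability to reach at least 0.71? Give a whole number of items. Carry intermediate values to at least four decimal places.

95

Short-form reliability: n = 51/66 = 0.7727; r_51 = n·r/(1+(n−1)r) ≈ 0.5682
Length factor from the short form to reach 0.71: n' = 0.71(1 − 0.5682) / [0.5682(1 − 0.71)] ≈ 1.8606
Items = 1.8606 × 51 ≈ 94.89 → 95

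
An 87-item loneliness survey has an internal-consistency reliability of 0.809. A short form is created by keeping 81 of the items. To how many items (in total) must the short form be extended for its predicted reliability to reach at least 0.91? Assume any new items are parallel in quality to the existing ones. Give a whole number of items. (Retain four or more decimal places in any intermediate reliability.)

208

Short-form reliability: n = 81/87 = 0.9310; r_81 = n·r/(1+(n−1)r) ≈ 0.7977
Then solve for n' with r_old = 0.7977, r_target = 0.91: n' = 0.91(1 − 0.7977)/[0.7977(1 − 0.91)] = 2.5642
Total items = 2.5642 × 81 = 207.70, rounded up to 208.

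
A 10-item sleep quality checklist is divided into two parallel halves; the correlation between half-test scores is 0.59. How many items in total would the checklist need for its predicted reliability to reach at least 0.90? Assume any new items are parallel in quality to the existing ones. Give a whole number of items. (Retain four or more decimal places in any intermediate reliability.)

Corrected full-test reliability: r_full = 2 × 0.59 / (1 + 0.59) ≈ 0.7421
Solve Spearman-Brown for n: n = 0.90(1 − 0.7421) / [0.7421(1 − 0.90)] = 3.1277
Items = 3.1277 × 10 ≈ 31.28 → 32

32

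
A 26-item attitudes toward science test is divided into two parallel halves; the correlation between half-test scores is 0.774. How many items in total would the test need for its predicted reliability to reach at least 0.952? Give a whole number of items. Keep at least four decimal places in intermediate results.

r_full = 2(0.774)/(1 + 0.774) = 0.8726
Solve Spearman-Brown for n: n = 0.952(1 − 0.8726) / [0.8726(1 − 0.952)] = 2.8957
Required items = 2.8957 × 26 = 75.29, so 76 items.

76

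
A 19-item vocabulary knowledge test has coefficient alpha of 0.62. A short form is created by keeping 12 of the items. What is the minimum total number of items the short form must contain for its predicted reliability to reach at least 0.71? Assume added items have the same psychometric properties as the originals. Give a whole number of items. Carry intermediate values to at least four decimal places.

29

Short-form reliability: n = 12/19 = 0.6316; r_12 = n·r/(1+(n−1)r) ≈ 0.5075
Length factor from the short form to reach 0.71: n' = 0.71(1 − 0.5075) / [0.5075(1 − 0.71)] ≈ 2.3759
Items = 2.3759 × 12 ≈ 28.51 → 29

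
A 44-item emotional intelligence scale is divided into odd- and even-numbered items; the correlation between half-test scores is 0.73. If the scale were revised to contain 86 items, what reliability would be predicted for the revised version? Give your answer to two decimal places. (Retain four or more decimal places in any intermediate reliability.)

Full-test reliability from the split-half r: r_full = 2(0.73)/(1 + 0.73) = 0.8439
Then adjust to 86 items: n = 86/44 = 1.9545
r_new = n·r_full / (1 + (n − 1)·r_full) = 1.6494 / 1.8055 ≈ 0.9135

0.91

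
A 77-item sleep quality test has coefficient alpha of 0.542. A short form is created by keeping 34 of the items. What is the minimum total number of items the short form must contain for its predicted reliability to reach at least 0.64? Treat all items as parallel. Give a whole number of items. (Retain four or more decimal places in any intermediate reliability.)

116

Short-form reliability: n = 34/77 = 0.4416; r_34 = n·r/(1+(n−1)r) ≈ 0.3432
Length factor from the short form to reach 0.64: n' = 0.64(1 − 0.3432) / [0.3432(1 − 0.64)] ≈ 3.4022
Items = 3.4022 × 34 ≈ 115.67 → 116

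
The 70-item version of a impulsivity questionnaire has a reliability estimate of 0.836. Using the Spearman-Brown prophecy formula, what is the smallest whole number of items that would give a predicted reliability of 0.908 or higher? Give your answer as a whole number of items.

Rearranging the Spearman-Brown formula for n,
n = r_target (1 − r_old) / [ r_old (1 − r_target) ]
n = 0.908 × (1 − 0.836) / [ 0.836 × (1 − 0.908) ]
n = 0.148912 / 0.076912 ≈ 1.9361
1.9361 × 70 = 135.53 → 136 items

136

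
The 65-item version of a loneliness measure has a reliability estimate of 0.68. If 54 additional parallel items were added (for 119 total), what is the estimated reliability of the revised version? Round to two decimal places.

0.80

n = 119/65 = 1.8308
r_new = 1.8308·0.68 / [1 + (1.8308 − 1)·0.68]
r_new = 1.2449 / 1.5649 ≈ 0.7955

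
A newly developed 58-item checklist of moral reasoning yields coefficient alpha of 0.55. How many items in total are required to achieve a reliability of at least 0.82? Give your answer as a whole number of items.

n = 0.82(1 − 0.55) / [0.55(1 − 0.82)]
n = 0.3690 / 0.0990 ≈ 3.7273
So the test needs 3.7273 × 58 ≈ 216.18 items; rounding up, 217.

217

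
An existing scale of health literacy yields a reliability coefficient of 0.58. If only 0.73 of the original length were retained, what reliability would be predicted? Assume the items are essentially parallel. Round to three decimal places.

Apply the Spearman-Brown prophecy formula, r' = nr / [1 + (n − 1)r]:
r_new = (0.73 × 0.58) / (1 + (0.73 − 1) × 0.58)
     = 0.4234 / 0.8434 = 0.5020

0.502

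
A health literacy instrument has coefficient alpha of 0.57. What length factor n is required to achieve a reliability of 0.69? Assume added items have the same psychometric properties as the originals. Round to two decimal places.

1.68

n = 0.69 × (1 − 0.57) / [ 0.57 × (1 − 0.69) ]
n = 0.2967 / 0.1767 ≈ 1.6791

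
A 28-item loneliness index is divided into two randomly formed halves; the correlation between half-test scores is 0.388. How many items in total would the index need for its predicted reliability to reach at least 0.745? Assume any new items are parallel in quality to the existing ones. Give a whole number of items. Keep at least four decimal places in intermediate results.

r_full = 2(0.388)/(1 + 0.388) = 0.5591
n = r_tgt(1 − r_full) / [r_full(1 − r_tgt)] = 0.745 × 0.4409 / (0.5591 × 0.255) ≈ 2.3039
Required items = 2.3039 × 28 = 64.51, so 65 items.

65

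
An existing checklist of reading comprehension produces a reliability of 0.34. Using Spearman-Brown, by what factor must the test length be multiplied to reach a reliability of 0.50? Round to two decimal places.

Spearman-Brown solved for the length factor n:
n = r_target (1 − r_old) / [ r_old (1 − r_target) ]
n = [0.50 × 0.66] / [0.34 × 0.50]
  = 0.3300 / 0.1700 = 1.9412

1.94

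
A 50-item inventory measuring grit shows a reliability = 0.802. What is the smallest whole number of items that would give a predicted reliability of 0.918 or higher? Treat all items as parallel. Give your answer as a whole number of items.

Invert Spearman-Brown to solve for n:
n = r*(1 − r) / [ r (1 − r*) ]
n = 0.918(1 − 0.802) / [0.802(1 − 0.918)]
  = 0.181764 / 0.065764 = 2.7639
So the test needs 2.7639 × 50 ≈ 138.19 items; rounding up, 139.

139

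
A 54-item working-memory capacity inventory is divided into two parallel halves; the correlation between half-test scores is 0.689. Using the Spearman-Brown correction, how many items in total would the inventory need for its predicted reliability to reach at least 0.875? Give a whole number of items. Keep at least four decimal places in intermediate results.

r_full = 2(0.689)/(1 + 0.689) = 0.8159
Solve Spearman-Brown for n: n = 0.875(1 − 0.8159) / [0.8159(1 − 0.875)] = 1.5795
Required items = 1.5795 × 54 = 85.29, so 86 items.

86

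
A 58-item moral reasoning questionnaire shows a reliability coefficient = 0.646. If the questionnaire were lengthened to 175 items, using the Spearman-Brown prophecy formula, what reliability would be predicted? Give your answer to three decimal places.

0.846

n = 175/58 = 3.0172
By Spearman-Brown, r_new = n r / (1 + (n − 1) r).
r_new = (3.0172 × 0.646) / (1 + (3.0172 − 1) × 0.646)
     = 1.9491 / 2.3031 = 0.8463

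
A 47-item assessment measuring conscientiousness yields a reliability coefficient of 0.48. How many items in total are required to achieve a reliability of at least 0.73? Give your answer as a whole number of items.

n = [0.73 × 0.52] / [0.48 × 0.27]
n = 0.3796 / 0.1296 ≈ 2.9290
So the test needs 2.9290 × 47 ≈ 137.66 items; rounding up, 138.

138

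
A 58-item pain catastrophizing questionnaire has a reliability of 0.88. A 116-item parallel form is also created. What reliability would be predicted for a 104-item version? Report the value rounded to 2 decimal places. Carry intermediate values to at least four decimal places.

Only the ratio of lengths matters: n = 104/58 = 1.7931
r_{104} = n·r / (1 + (n − 1)·r) = 1.5779 / 1.6979 ≈ 0.9293

0.93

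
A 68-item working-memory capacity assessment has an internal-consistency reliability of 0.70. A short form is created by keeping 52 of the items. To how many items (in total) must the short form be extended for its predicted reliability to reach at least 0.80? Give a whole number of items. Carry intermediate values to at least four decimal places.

117

Short-form reliability: n = 52/68 = 0.7647; r_52 = n·r/(1+(n−1)r) ≈ 0.6408
Length factor from the short form to reach 0.80: n' = 0.80(1 − 0.6408) / [0.6408(1 − 0.80)] ≈ 2.2422
Items = 2.2422 × 52 ≈ 116.59 → 117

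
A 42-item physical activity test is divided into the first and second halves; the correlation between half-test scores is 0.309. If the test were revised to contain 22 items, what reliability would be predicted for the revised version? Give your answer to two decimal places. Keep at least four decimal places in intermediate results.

0.32

Full-test reliability from the split-half r: r_full = 2(0.309)/(1 + 0.309) = 0.4721
Length factor from 42 to 22 items: n = 22/42 = 0.5238
r_new = n·r_full / (1 + (n − 1)·r_full) = 0.2473 / 0.7752 ≈ 0.3190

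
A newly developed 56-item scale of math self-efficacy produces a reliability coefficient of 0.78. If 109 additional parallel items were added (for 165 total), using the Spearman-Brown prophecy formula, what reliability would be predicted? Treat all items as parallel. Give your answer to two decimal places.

0.91

The new length is 165/56 = 2.9464 times the old.
Apply the Spearman-Brown prophecy formula, r' = nr / [1 + (n − 1)r]:
r_new = 2.9464·0.78 / [1 + (2.9464 − 1)·0.78]
r_new = 2.2982 / 2.5182 ≈ 0.9126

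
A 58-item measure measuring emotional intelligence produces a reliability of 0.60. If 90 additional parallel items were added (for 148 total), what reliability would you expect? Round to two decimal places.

0.79

Length ratio n = 148/58 = 2.5517
By Spearman-Brown, r_new = n r / (1 + (n − 1) r).
r_new = 2.5517·0.60 / [1 + (2.5517 − 1)·0.60]
     = 1.5310 / 1.9310 = 0.7929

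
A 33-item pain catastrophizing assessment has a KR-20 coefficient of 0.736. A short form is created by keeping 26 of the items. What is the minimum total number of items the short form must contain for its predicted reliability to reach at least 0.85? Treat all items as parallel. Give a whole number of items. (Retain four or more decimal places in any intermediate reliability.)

Short-form reliability: n = 26/33 = 0.7879; r_26 = n·r/(1+(n−1)r) ≈ 0.6872
Then solve for n' with r_old = 0.6872, r_target = 0.85: n' = 0.85(1 − 0.6872)/[0.6872(1 − 0.85)] = 2.5794
Items = 2.5794 × 26 ≈ 67.06 → 68

68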